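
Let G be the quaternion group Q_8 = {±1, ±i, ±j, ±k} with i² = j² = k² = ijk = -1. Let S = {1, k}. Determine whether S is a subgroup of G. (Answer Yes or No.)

k ∈ S but its inverse -k ∉ S, so S is not a subgroup.

No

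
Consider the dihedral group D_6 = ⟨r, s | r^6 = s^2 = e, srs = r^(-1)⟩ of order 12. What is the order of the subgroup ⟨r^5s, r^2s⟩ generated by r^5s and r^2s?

4

|⟨r^5s⟩| = 2 and |⟨r^2s⟩| = 2, so |H| is a multiple of lcm(2, 2) = 2 and divides |G| = 12.
Closing under the operation: H = {e, r^3, r^2s, r^5s}, so |H| = 4.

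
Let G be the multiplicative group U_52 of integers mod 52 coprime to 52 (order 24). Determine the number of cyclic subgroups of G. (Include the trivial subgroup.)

12

Group the elements of G by the cyclic subgroup they generate; each cyclic subgroup of order d accounts for φ(d) elements.
Cyclic subgroups by order — order 1: 1; order 2: 3; order 3: 1; order 4: 2; order 6: 3; order 12: 2.
Total: 12.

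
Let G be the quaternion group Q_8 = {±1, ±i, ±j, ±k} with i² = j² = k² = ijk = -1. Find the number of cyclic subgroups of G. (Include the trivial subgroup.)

5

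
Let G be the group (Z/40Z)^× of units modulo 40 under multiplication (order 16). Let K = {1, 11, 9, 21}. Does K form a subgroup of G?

Closure fails: 9 · 11 = 19 ∉ K. So K is not a subgroup.

No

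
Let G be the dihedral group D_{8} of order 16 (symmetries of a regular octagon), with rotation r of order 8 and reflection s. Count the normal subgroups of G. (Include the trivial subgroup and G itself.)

G has 19 subgroups. Checking conjugation-invariance by order — order 1: 1/1 normal; order 2: 1/9 normal; order 4: 1/5 normal; order 8: 3/3 normal; order 16: 1/1 normal.
Total normal subgroups: 7.

7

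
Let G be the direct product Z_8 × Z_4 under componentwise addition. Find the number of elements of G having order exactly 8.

An element (a,b) has order lcm(ord(a), ord(b)); count pairs with lcm equal to 8.
Enumerating gives 16 such elements.

16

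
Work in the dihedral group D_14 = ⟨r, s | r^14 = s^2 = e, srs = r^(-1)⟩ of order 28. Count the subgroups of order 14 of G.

3

|G| = 28 and 14 | 28, so subgroups of order 14 are possible by Lagrange.
The subgroups of order 14 are: {e, r, r^2, r^3, r^4, r^5, r^6, r^7, r^8, r^9, r^10, r^11, r^12, r^13}; {e, r^2, r^4, r^6, r^8, r^10, r^12, s, r^2s, r^4s, r^6s, r^8s, r^10s, r^12s}; {e, r^2, r^4, r^6, r^8, r^10, r^12, rs, r^3s, r^5s, r^7s, r^9s, r^11s, r^13s}.
So G has 3 subgroups of order 14.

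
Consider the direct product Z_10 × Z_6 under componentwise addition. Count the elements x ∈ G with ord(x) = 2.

An element (a,b) has order lcm(ord(a), ord(b)); count pairs with lcm equal to 2.
Enumerating gives 3 such elements.

3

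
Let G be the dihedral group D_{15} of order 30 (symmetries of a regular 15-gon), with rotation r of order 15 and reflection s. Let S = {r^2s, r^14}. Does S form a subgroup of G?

The identity e ∉ S, so S is not a subgroup.

No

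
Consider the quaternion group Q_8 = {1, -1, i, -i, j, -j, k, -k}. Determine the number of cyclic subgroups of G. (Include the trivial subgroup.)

Group the elements of G by the cyclic subgroup they generate; each cyclic subgroup of order d accounts for φ(d) elements.
Cyclic subgroups by order — order 1: 1; order 2: 1; order 4: 3.
Total: 5.

5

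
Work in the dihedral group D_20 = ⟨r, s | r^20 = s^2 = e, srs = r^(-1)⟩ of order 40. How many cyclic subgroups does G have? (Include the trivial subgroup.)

Group the elements of G by the cyclic subgroup they generate; each cyclic subgroup of order d accounts for φ(d) elements.
Cyclic subgroups by order — order 1: 1; order 2: 21; order 4: 1; order 5: 1; order 10: 1; order 20: 1.
Total: 26.

26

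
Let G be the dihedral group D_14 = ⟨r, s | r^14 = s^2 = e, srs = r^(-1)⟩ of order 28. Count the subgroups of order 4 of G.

|G| = 28 and 4 | 28, so subgroups of order 4 are possible by Lagrange.
The subgroups of order 4 are: {e, r^7, r^3s, r^10s}; {e, r^7, r^4s, r^11s}; {e, r^7, r^5s, r^12s}; {e, r^7, r^6s, r^13s}; … (7 in all).
So G has 7 subgroups of order 4.

7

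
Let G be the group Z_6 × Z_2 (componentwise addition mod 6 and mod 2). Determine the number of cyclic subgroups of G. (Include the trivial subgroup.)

8

Group the elements of G by the cyclic subgroup they generate; each cyclic subgroup of order d accounts for φ(d) elements.
Cyclic subgroups by order — order 1: 1; order 2: 3; order 3: 1; order 6: 3.
Total: 8.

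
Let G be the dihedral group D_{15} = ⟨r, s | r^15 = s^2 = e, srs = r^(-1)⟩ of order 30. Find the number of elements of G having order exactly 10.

No element of G has order 10 (even though 10 | 30).

0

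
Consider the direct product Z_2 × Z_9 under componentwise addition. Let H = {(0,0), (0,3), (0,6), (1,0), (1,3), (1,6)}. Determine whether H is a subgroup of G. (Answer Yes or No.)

Yes

|H| = 6 divides |G| = 18, consistent with Lagrange.
H contains the identity, every element's inverse is in H, and H is closed under +: it is a subgroup.
In fact H = ⟨(1,6)⟩.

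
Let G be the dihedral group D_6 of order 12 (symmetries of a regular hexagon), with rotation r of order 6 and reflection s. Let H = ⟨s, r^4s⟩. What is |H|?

6

|⟨s⟩| = 2 and |⟨r^4s⟩| = 2, so |H| is a multiple of lcm(2, 2) = 2 and divides |G| = 12.
Closing under the operation: H = {e, r^2, r^4, s, r^2s, r^4s}, so |H| = 6.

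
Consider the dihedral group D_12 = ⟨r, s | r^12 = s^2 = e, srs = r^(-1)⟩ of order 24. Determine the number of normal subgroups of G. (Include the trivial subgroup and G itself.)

9

G has 34 subgroups. Checking conjugation-invariance by order — order 1: 1/1 normal; order 2: 1/13 normal; order 3: 1/1 normal; order 4: 1/7 normal; order 6: 1/5 normal; order 8: 0/3 normal; order 12: 3/3 normal; order 24: 1/1 normal.
Total normal subgroups: 9.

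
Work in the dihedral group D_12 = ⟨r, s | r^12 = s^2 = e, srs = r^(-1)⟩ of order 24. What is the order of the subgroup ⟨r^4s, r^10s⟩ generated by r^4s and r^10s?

|⟨r^4s⟩| = 2 and |⟨r^10s⟩| = 2, so |H| is a multiple of lcm(2, 2) = 2 and divides |G| = 24.
Closing under the operation: H = {e, r^6, r^4s, r^10s}, so |H| = 4.

4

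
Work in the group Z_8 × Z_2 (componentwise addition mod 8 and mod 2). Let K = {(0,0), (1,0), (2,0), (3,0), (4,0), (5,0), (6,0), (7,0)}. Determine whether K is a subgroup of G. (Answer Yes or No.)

|K| = 8 divides |G| = 16, consistent with Lagrange.
K contains the identity, every element's inverse is in K, and K is closed under +: it is a subgroup.
In fact K = ⟨(7,0)⟩.

Yes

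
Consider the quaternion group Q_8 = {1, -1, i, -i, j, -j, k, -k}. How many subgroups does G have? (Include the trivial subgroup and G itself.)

6

|G| = 8, so by Lagrange every subgroup order divides 8. Divisors: 1, 2, 4, 8.
Subgroups by order — order 1: 1; order 2: 1; order 4: 3; order 8: 1.
Total: 1 + 1 + 3 + 1 = 6.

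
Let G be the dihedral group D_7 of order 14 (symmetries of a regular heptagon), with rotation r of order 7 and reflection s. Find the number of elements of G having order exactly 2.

7

The elements of order 2 are: s, rs, r^2s, r^3s, r^4s, r^5s, r^6s.
That's 7.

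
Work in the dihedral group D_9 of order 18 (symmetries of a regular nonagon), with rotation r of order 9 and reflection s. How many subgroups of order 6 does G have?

|G| = 18 and 6 | 18, so subgroups of order 6 are possible by Lagrange.
The subgroups of order 6 are: {e, r^3, r^6, r^2s, r^5s, r^8s}; {e, r^3, r^6, s, r^3s, r^6s}; {e, r^3, r^6, rs, r^4s, r^7s}.
So G has 3 subgroups of order 6.

3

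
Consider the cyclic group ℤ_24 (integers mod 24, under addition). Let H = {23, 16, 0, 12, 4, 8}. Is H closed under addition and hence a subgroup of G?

4 ∈ H but its inverse 20 ∉ H, so H is not a subgroup.

No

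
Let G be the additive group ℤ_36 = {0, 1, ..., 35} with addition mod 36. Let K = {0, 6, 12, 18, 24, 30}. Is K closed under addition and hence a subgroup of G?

|K| = 6 divides |G| = 36, consistent with Lagrange.
K contains the identity, every element's inverse is in K, and K is closed under +: it is a subgroup.
In fact K = ⟨6⟩.

Yes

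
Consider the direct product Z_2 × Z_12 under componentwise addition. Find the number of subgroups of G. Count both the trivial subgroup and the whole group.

16

|G| = 24, so by Lagrange every subgroup order divides 24. Divisors: 1, 2, 3, 4, 6, 8, 12, 24.
Subgroups by order — order 1: 1; order 2: 3; order 3: 1; order 4: 3; order 6: 3; order 8: 1; order 12: 3; order 24: 1.
Total: 1 + 3 + 1 + 3 + 3 + 1 + 3 + 1 = 16.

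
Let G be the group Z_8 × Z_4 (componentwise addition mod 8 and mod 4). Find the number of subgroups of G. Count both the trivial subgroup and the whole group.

22

|G| = 32, so by Lagrange every subgroup order divides 32. Divisors: 1, 2, 4, 8, 16, 32.
Subgroups by order — order 1: 1; order 2: 3; order 4: 7; order 8: 7; order 16: 3; order 32: 1.
Total: 1 + 3 + 7 + 7 + 3 + 1 = 22.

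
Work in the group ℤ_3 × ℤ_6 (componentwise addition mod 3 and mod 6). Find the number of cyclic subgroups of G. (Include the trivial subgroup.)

10

Each element a generates a cyclic subgroup ⟨a⟩; distinct elements may generate the same one (a cyclic group of order d has φ(d) generators).
Cyclic subgroups by order — order 1: 1; order 2: 1; order 3: 4; order 6: 4.
Total: 10.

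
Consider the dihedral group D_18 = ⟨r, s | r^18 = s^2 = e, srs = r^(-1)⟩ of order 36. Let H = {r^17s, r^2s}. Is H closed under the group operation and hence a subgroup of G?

The identity e ∉ H, so H is not a subgroup.

No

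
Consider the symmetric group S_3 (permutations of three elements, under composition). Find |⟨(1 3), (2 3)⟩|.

|⟨(1 3)⟩| = 2 and |⟨(2 3)⟩| = 2, so |H| is a multiple of lcm(2, 2) = 2 and divides |G| = 6.
Closing {(1 3), (2 3)} under the group operation gives all of G, so |H| = 6.

6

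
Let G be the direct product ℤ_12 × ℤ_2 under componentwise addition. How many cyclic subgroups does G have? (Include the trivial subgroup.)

A cyclic subgroup of order d is generated by each of its φ(d) elements of order d, so the cyclic subgroups of order d number (#elements of order d)/φ(d).
Cyclic subgroups by order — order 1: 1; order 2: 3; order 3: 1; order 4: 2; order 6: 3; order 12: 2.
Total: 12.

12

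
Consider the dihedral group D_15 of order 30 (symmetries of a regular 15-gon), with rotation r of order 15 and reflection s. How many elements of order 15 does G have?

8

The elements of order 15 are: r, r^2, r^4, r^7, r^8, r^11, r^13, r^14.
That's 8.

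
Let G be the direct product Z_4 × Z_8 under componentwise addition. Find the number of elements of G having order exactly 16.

An element (a,b) has order lcm(ord(a), ord(b)); count pairs with lcm equal to 16.
Enumerating gives 0 such elements.

0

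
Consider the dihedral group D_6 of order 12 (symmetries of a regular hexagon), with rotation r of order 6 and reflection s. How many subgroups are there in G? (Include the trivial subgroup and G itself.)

16

|G| = 12, so by Lagrange every subgroup order divides 12. Divisors: 1, 2, 3, 4, 6, 12.
Subgroups by order — order 1: 1; order 2: 7; order 3: 1; order 4: 3; order 6: 3; order 12: 1.
Total: 1 + 7 + 1 + 3 + 3 + 1 = 16.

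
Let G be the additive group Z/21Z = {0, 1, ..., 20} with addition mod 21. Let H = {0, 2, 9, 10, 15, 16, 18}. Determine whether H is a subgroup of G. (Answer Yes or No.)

16 ∈ H but its inverse 5 ∉ H, so H is not a subgroup.

No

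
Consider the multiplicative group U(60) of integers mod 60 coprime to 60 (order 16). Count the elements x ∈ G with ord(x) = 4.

The elements of order 4 are: 7, 13, 17, 23, 37, 43, 47, 53.
That's 8.

8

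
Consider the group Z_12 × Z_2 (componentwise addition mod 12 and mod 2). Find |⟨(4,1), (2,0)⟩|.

12

|⟨(4,1)⟩| = 6 and |⟨(2,0)⟩| = 6, so |H| is a multiple of lcm(6, 6) = 6 and divides |G| = 24.
Closing under the operation: H = {(0,0), (0,1), (2,0), (2,1), (4,0), (4,1), (6,0), (6,1), (8,0), (8,1), (10,0), (10,1)}, so |H| = 12.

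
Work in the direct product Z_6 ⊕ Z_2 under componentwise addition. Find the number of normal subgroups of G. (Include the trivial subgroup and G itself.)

10

G is abelian, so every subgroup is normal.
G has 10 subgroups in total, hence 10 normal subgroups.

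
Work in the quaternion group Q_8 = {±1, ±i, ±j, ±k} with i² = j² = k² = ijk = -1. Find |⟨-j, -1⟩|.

|⟨-j⟩| = 4 and |⟨-1⟩| = 2, so |H| is a multiple of lcm(4, 2) = 4 and divides |G| = 8.
Closing under the operation: H = {1, -1, j, -j}, so |H| = 4.

4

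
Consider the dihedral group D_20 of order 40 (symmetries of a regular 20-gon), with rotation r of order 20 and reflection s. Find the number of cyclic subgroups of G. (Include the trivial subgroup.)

26

Each element a generates a cyclic subgroup ⟨a⟩; distinct elements may generate the same one (a cyclic group of order d has φ(d) generators).
Cyclic subgroups by order — order 1: 1; order 2: 21; order 4: 1; order 5: 1; order 10: 1; order 20: 1.
Total: 26.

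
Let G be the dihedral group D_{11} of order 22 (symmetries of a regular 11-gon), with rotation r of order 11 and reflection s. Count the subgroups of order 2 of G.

11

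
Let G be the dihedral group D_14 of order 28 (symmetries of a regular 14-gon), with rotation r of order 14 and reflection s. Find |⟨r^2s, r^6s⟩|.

14

|⟨r^2s⟩| = 2 and |⟨r^6s⟩| = 2, so |H| is a multiple of lcm(2, 2) = 2 and divides |G| = 28.
Closing under the operation: H = {e, r^2, r^4, r^6, r^8, r^10, r^12, s, r^2s, r^4s, r^6s, r^8s, r^10s, r^12s}, so |H| = 14.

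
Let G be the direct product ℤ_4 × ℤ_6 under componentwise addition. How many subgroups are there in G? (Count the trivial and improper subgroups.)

16

|G| = 24, so by Lagrange every subgroup order divides 24. Divisors: 1, 2, 3, 4, 6, 8, 12, 24.
Subgroups by order — order 1: 1; order 2: 3; order 3: 1; order 4: 3; order 6: 3; order 8: 1; order 12: 3; order 24: 1.
Total: 1 + 3 + 1 + 3 + 3 + 1 + 3 + 1 = 16.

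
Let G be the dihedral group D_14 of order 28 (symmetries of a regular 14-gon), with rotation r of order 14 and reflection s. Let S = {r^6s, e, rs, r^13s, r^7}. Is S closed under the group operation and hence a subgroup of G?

No

|S| = 5 does not divide |G| = 28, so by Lagrange S is not a subgroup.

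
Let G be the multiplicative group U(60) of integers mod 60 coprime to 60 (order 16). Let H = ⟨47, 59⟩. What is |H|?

8

|⟨47⟩| = 4 and |⟨59⟩| = 2, so |H| is a multiple of lcm(4, 2) = 4 and divides |G| = 16.
Closing under the operation: H = {1, 11, 13, 23, 37, 47, 49, 59}, so |H| = 8.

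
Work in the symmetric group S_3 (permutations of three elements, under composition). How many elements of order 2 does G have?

The elements of order 2 are: (2 3), (1 2), (1 3).
That's 3.

3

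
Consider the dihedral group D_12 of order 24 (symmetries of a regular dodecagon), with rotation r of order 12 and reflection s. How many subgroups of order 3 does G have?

|G| = 24 and 3 | 24, so subgroups of order 3 are possible by Lagrange.
The subgroups of order 3 are: {e, r^4, r^8}.
So G has 1 subgroup of order 3.

1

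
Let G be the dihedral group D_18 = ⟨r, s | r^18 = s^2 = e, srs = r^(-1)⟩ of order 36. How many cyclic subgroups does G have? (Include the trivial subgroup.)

24

Group the elements of G by the cyclic subgroup they generate; each cyclic subgroup of order d accounts for φ(d) elements.
Cyclic subgroups by order — order 1: 1; order 2: 19; order 3: 1; order 6: 1; order 9: 1; order 18: 1.
Total: 24.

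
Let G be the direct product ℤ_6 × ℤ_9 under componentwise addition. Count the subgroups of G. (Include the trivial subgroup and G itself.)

20

|G| = 54, so by Lagrange every subgroup order divides 54. Divisors: 1, 2, 3, 6, 9, 18, 27, 54.
Subgroups by order — order 1: 1; order 2: 1; order 3: 4; order 6: 4; order 9: 4; order 18: 4; order 27: 1; order 54: 1.
Total: 1 + 1 + 4 + 4 + 4 + 4 + 1 + 1 = 20.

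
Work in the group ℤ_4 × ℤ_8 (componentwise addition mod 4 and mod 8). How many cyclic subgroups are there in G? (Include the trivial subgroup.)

14

Each element a generates a cyclic subgroup ⟨a⟩; distinct elements may generate the same one (a cyclic group of order d has φ(d) generators).
Cyclic subgroups by order — order 1: 1; order 2: 3; order 4: 6; order 8: 4.
Total: 14.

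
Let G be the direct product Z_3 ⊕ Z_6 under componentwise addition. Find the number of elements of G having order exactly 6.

8

An element (a,b) has order lcm(ord(a), ord(b)); count pairs with lcm equal to 6.
Enumerating gives 8 such elements.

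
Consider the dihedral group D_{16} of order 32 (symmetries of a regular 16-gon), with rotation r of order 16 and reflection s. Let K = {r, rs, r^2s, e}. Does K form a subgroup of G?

r ∈ K but its inverse r^15 ∉ K, so K is not a subgroup.

No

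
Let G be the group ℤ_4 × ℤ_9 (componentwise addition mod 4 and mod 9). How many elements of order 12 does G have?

An element (a,b) has order lcm(ord(a), ord(b)); count pairs with lcm equal to 12.
Enumerating gives 4 such elements.

4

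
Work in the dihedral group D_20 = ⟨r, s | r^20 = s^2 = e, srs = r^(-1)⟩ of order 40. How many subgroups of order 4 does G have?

|G| = 40 and 4 | 40, so subgroups of order 4 are possible by Lagrange.
The subgroups of order 4 are: {e, r^10, s, r^10s}; {e, r^10, rs, r^11s}; {e, r^10, r^2s, r^12s}; {e, r^10, r^3s, r^13s}; … (11 in all).
So G has 11 subgroups of order 4.

11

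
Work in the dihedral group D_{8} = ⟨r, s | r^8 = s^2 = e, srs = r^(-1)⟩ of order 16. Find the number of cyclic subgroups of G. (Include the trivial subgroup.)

12

A cyclic subgroup of order d is generated by each of its φ(d) elements of order d, so the cyclic subgroups of order d number (#elements of order d)/φ(d).
Cyclic subgroups by order — order 1: 1; order 2: 9; order 4: 1; order 8: 1.
Total: 12.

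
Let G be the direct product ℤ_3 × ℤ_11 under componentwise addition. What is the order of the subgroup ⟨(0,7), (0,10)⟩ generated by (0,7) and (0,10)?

11

|⟨(0,7)⟩| = 11 and |⟨(0,10)⟩| = 11, so |H| is a multiple of lcm(11, 11) = 11 and divides |G| = 33.
Closing under the operation: H = {(0,0), (0,1), (0,2), (0,3), (0,4), (0,5), (0,6), (0,7), (0,8), (0,9), (0,10)}, so |H| = 11.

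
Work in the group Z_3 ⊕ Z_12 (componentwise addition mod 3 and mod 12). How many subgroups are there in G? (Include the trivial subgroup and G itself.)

|G| = 36, so by Lagrange every subgroup order divides 36. Divisors: 1, 2, 3, 4, 6, 9, 12, 18, 36.
Subgroups by order — order 1: 1; order 2: 1; order 3: 4; order 4: 1; order 6: 4; order 9: 1; order 12: 4; order 18: 1; order 36: 1.
Total: 1 + 1 + 4 + 1 + 4 + 1 + 4 + 1 + 1 = 18.

18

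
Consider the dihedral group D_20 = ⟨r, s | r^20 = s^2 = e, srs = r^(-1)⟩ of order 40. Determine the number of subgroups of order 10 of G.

5

|G| = 40 and 10 | 40, so subgroups of order 10 are possible by Lagrange.
The subgroups of order 10 are: {e, r^2, r^4, r^6, r^8, r^10, r^12, r^14, r^16, r^18}; {e, r^4, r^8, r^12, r^16, r^2s, r^6s, r^10s, r^14s, r^18s}; {e, r^4, r^8, r^12, r^16, r^3s, r^7s, r^11s, r^15s, r^19s}; {e, r^4, r^8, r^12, r^16, s, r^4s, r^8s, r^12s, r^16s}; … (5 in all).
So G has 5 subgroups of order 10.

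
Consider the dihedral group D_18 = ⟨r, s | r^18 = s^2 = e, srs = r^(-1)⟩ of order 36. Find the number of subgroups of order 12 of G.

|G| = 36 and 12 | 36, so subgroups of order 12 are possible by Lagrange.
The subgroups of order 12 are: {e, r^3, r^6, r^9, r^12, r^15, rs, r^4s, r^7s, r^10s, r^13s, r^16s}; {e, r^3, r^6, r^9, r^12, r^15, r^2s, r^5s, r^8s, r^11s, r^14s, r^17s}; {e, r^3, r^6, r^9, r^12, r^15, s, r^3s, r^6s, r^9s, r^12s, r^15s}.
So G has 3 subgroups of order 12.

3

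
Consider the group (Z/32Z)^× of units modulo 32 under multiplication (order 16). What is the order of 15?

2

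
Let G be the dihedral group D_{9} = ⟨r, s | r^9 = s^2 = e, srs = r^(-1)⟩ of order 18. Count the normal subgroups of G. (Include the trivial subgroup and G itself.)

4

G has 16 subgroups. Checking conjugation-invariance by order — order 1: 1/1 normal; order 2: 0/9 normal; order 3: 1/1 normal; order 6: 0/3 normal; order 9: 1/1 normal; order 18: 1/1 normal.
Total normal subgroups: 4.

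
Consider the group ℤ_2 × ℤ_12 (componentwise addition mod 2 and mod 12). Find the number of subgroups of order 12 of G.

|G| = 24 and 12 | 24, so subgroups of order 12 are possible by Lagrange.
The subgroups of order 12 are: {(0,0), (0,1), (0,2), (0,3), (0,4), (0,5), (0,6), (0,7), (0,8), (0,9), (0,10), (0,11)}; {(0,0), (0,2), (0,4), (0,6), (0,8), (0,10), (1,0), (1,2), (1,4), (1,6), (1,8), (1,10)}; {(0,0), (0,2), (0,4), (0,6), (0,8), (0,10), (1,1), (1,3), (1,5), (1,7), (1,9), (1,11)}.
So G has 3 subgroups of order 12.

3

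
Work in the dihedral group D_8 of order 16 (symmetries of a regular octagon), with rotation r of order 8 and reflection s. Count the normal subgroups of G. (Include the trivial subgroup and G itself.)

7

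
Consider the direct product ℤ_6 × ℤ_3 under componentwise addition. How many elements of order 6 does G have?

8

An element (a,b) has order lcm(ord(a), ord(b)); count pairs with lcm equal to 6.
Enumerating gives 8 such elements.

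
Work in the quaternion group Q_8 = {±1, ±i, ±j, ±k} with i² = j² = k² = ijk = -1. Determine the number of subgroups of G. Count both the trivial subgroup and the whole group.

6

|G| = 8, so by Lagrange every subgroup order divides 8. Divisors: 1, 2, 4, 8.
Subgroups by order — order 1: 1; order 2: 1; order 4: 3; order 8: 1.
Total: 1 + 1 + 3 + 1 = 6.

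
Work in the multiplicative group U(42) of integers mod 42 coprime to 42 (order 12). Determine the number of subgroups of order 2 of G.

|G| = 12 and 2 | 12, so subgroups of order 2 are possible by Lagrange.
The subgroups of order 2 are: {1, 13}; {1, 29}; {1, 41}.
So G has 3 subgroups of order 2.

3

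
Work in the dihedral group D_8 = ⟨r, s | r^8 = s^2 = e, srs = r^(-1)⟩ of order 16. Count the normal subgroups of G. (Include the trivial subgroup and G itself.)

7

G has 19 subgroups. Checking conjugation-invariance by order — order 1: 1/1 normal; order 2: 1/9 normal; order 4: 1/5 normal; order 8: 3/3 normal; order 16: 1/1 normal.
Total normal subgroups: 7.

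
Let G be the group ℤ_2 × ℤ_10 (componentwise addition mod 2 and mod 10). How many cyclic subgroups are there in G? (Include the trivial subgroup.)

Group the elements of G by the cyclic subgroup they generate; each cyclic subgroup of order d accounts for φ(d) elements.
Cyclic subgroups by order — order 1: 1; order 2: 3; order 5: 1; order 10: 3.
Total: 8.

8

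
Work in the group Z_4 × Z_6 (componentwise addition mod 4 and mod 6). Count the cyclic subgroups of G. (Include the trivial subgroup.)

Group the elements of G by the cyclic subgroup they generate; each cyclic subgroup of order d accounts for φ(d) elements.
Cyclic subgroups by order — order 1: 1; order 2: 3; order 3: 1; order 4: 2; order 6: 3; order 12: 2.
Total: 12.

12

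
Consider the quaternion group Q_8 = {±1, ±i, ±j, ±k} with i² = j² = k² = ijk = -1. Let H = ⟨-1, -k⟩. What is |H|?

4

|⟨-1⟩| = 2 and |⟨-k⟩| = 4, so |H| is a multiple of lcm(2, 4) = 4 and divides |G| = 8.
Closing under the operation: H = {1, -1, k, -k}, so |H| = 4.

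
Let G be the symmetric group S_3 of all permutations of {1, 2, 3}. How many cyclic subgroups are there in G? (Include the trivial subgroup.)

Each element a generates a cyclic subgroup ⟨a⟩; distinct elements may generate the same one (a cyclic group of order d has φ(d) generators).
Cyclic subgroups by order — order 1: 1; order 2: 3; order 3: 1.
Total: 5.

5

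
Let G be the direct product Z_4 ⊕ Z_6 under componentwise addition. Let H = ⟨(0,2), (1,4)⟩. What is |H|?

|⟨(0,2)⟩| = 3 and |⟨(1,4)⟩| = 12, so |H| is a multiple of lcm(3, 12) = 12 and divides |G| = 24.
Closing under the operation: H = {(0,0), (0,2), (0,4), (1,0), (1,2), (1,4), (2,0), (2,2), (2,4), (3,0), (3,2), (3,4)}, so |H| = 12.

12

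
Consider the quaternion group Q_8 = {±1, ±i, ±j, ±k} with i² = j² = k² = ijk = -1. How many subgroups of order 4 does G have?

3

|G| = 8 and 4 | 8, so subgroups of order 4 are possible by Lagrange.
The subgroups of order 4 are: {1, -1, i, -i}; {1, -1, j, -j}; {1, -1, k, -k}.
So G has 3 subgroups of order 4.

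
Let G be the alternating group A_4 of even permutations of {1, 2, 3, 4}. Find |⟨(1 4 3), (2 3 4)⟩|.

12

|⟨(1 4 3)⟩| = 3 and |⟨(2 3 4)⟩| = 3, so |H| is a multiple of lcm(3, 3) = 3 and divides |G| = 12.
Closing {(1 4 3), (2 3 4)} under the group operation gives all of G, so |H| = 12.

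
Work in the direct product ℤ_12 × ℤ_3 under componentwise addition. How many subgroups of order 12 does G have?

4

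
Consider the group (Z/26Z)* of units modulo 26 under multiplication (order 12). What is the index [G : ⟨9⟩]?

4

|⟨9⟩| = 3 and |G| = 12.
By Lagrange, [G : H] = |G|/|H| = 12/3 = 4.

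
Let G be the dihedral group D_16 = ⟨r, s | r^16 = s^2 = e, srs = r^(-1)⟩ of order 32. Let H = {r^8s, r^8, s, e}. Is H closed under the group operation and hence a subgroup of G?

|H| = 4 divides |G| = 32, consistent with Lagrange.
H contains the identity, every element's inverse is in H, and H is closed under ·: it is a subgroup.

Yes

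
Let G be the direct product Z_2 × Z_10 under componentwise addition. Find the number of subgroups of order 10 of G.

|G| = 20 and 10 | 20, so subgroups of order 10 are possible by Lagrange.
The subgroups of order 10 are: {(0,0), (0,1), (0,2), (0,3), (0,4), (0,5), (0,6), (0,7), (0,8), (0,9)}; {(0,0), (0,2), (0,4), (0,6), (0,8), (1,0), (1,2), (1,4), (1,6), (1,8)}; {(0,0), (0,2), (0,4), (0,6), (0,8), (1,1), (1,3), (1,5), (1,7), (1,9)}.
So G has 3 subgroups of order 10.

3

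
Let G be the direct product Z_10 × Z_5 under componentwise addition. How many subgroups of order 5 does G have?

6

|G| = 50 and 5 | 50, so subgroups of order 5 are possible by Lagrange.
The subgroups of order 5 are: {(0,0), (0,1), (0,2), (0,3), (0,4)}; {(0,0), (2,0), (4,0), (6,0), (8,0)}; {(0,0), (2,1), (4,2), (6,3), (8,4)}; {(0,0), (2,2), (4,4), (6,1), (8,3)}; … (6 in all).
So G has 6 subgroups of order 5.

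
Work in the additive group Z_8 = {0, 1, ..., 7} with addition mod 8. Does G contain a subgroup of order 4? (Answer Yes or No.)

Yes

4 | 8. A subgroup of order 4 is {0, 2, 4, 6}.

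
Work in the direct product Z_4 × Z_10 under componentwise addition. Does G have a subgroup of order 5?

Yes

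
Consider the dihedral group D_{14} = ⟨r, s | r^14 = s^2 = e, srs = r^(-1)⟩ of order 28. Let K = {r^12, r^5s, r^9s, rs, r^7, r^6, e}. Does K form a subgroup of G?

r^6 ∈ K but its inverse r^8 ∉ K, so K is not a subgroup.

No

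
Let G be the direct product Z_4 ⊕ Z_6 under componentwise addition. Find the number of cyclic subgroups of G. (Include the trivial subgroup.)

A cyclic subgroup of order d is generated by each of its φ(d) elements of order d, so the cyclic subgroups of order d number (#elements of order d)/φ(d).
Cyclic subgroups by order — order 1: 1; order 2: 3; order 3: 1; order 4: 2; order 6: 3; order 12: 2.
Total: 12.

12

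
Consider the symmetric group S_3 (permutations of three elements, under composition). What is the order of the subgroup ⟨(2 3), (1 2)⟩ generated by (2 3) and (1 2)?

6

|⟨(2 3)⟩| = 2 and |⟨(1 2)⟩| = 2, so |H| is a multiple of lcm(2, 2) = 2 and divides |G| = 6.
Closing {(2 3), (1 2)} under the group operation gives all of G, so |H| = 6.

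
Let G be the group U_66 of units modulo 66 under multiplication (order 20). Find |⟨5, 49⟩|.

|⟨5⟩| = 10 and |⟨49⟩| = 5, so |H| is a multiple of lcm(10, 5) = 10 and divides |G| = 20.
Closing under the operation: H = {1, 5, 23, 25, 31, 37, 47, 49, 53, 59}, so |H| = 10.

10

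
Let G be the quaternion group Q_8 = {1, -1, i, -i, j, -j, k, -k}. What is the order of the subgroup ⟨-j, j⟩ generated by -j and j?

4

|⟨-j⟩| = 4 and |⟨j⟩| = 4, so |H| is a multiple of lcm(4, 4) = 4 and divides |G| = 8.
Closing under the operation: H = {1, -1, j, -j}, so |H| = 4.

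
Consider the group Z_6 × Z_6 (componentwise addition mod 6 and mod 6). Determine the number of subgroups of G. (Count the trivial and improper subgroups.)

|G| = 36, so by Lagrange every subgroup order divides 36. Divisors: 1, 2, 3, 4, 6, 9, 12, 18, 36.
Subgroups by order — order 1: 1; order 2: 3; order 3: 4; order 4: 1; order 6: 12; order 9: 1; order 12: 4; order 18: 3; order 36: 1.
Total: 1 + 3 + 4 + 1 + 12 + 1 + 4 + 3 + 1 = 30.

30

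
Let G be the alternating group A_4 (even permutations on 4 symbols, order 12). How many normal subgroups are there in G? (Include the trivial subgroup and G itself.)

G has 10 subgroups. Checking conjugation-invariance by order — order 1: 1/1 normal; order 2: 0/3 normal; order 3: 0/4 normal; order 4: 1/1 normal; order 12: 1/1 normal.
Total normal subgroups: 3.

3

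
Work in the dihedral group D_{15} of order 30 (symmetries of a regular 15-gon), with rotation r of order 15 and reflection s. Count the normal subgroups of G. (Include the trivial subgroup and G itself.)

G has 28 subgroups. Checking conjugation-invariance by order — order 1: 1/1 normal; order 2: 0/15 normal; order 3: 1/1 normal; order 5: 1/1 normal; order 6: 0/5 normal; order 10: 0/3 normal; order 15: 1/1 normal; order 30: 1/1 normal.
Total normal subgroups: 5.

5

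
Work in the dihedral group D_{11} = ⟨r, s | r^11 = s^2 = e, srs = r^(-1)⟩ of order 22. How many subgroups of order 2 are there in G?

|G| = 22 and 2 | 22, so subgroups of order 2 are possible by Lagrange.
The subgroups of order 2 are: {e, r^10s}; {e, r^2s}; {e, r^3s}; {e, r^4s}; … (11 in all).
So G has 11 subgroups of order 2.

11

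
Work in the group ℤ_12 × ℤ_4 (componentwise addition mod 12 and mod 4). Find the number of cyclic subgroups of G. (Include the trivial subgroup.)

20

Each element a generates a cyclic subgroup ⟨a⟩; distinct elements may generate the same one (a cyclic group of order d has φ(d) generators).
Cyclic subgroups by order — order 1: 1; order 2: 3; order 3: 1; order 4: 6; order 6: 3; order 12: 6.
Total: 20.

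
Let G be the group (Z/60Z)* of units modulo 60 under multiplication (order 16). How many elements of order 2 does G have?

7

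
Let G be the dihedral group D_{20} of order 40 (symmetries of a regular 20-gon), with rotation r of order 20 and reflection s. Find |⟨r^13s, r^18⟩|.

|⟨r^13s⟩| = 2 and |⟨r^18⟩| = 10, so |H| is a multiple of lcm(2, 10) = 10 and divides |G| = 40.
Closing under the operation: H = {e, r^2, r^4, r^6, r^8, r^10, r^12, r^14, r^16, r^18, rs, r^3s, r^5s, r^7s, r^9s, r^11s, r^13s, r^15s, r^17s, r^19s}, so |H| = 20.

20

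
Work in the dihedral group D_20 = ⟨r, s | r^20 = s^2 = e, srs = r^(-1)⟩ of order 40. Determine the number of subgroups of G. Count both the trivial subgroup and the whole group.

|G| = 40, so by Lagrange every subgroup order divides 40. Divisors: 1, 2, 4, 5, 8, 10, 20, 40.
Subgroups by order — order 1: 1; order 2: 21; order 4: 11; order 5: 1; order 8: 5; order 10: 5; order 20: 3; order 40: 1.
Total: 1 + 21 + 11 + 1 + 5 + 5 + 3 + 1 = 48.

48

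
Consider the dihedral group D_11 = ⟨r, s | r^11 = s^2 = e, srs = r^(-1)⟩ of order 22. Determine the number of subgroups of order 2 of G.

11

|G| = 22 and 2 | 22, so subgroups of order 2 are possible by Lagrange.
The subgroups of order 2 are: {e, r^10s}; {e, r^2s}; {e, r^3s}; {e, r^4s}; … (11 in all).
So G has 11 subgroups of order 2.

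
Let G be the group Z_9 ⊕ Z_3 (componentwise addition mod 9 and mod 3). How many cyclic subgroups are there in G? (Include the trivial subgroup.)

8

A cyclic subgroup of order d is generated by each of its φ(d) elements of order d, so the cyclic subgroups of order d number (#elements of order d)/φ(d).
Cyclic subgroups by order — order 1: 1; order 3: 4; order 9: 3.
Total: 8.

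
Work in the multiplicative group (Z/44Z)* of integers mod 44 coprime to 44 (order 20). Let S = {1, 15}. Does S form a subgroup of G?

15 ∈ S but its inverse 3 ∉ S, so S is not a subgroup.

No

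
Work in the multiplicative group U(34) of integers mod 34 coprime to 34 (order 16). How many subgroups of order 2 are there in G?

1

|G| = 16 and 2 | 16, so subgroups of order 2 are possible by Lagrange.
The subgroups of order 2 are: {1, 33}.
So G has 1 subgroup of order 2.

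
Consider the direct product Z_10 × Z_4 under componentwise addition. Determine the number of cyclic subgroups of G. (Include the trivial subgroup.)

A cyclic subgroup of order d is generated by each of its φ(d) elements of order d, so the cyclic subgroups of order d number (#elements of order d)/φ(d).
Cyclic subgroups by order — order 1: 1; order 2: 3; order 4: 2; order 5: 1; order 10: 3; order 20: 2.
Total: 12.

12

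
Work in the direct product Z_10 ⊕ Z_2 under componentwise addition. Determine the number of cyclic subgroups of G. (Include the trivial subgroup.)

8

A cyclic subgroup of order d is generated by each of its φ(d) elements of order d, so the cyclic subgroups of order d number (#elements of order d)/φ(d).
Cyclic subgroups by order — order 1: 1; order 2: 3; order 5: 1; order 10: 3.
Total: 8.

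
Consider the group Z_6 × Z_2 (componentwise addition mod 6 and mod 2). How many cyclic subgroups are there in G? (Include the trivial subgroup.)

8

Group the elements of G by the cyclic subgroup they generate; each cyclic subgroup of order d accounts for φ(d) elements.
Cyclic subgroups by order — order 1: 1; order 2: 3; order 3: 1; order 6: 3.
Total: 8.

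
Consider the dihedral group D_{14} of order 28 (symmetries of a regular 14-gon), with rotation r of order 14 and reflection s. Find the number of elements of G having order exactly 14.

6

The elements of order 14 are: r, r^3, r^5, r^9, r^11, r^13.
That's 6.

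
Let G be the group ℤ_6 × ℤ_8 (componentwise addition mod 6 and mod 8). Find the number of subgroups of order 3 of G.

1

|G| = 48 and 3 | 48, so subgroups of order 3 are possible by Lagrange.
The subgroups of order 3 are: {(0,0), (2,0), (4,0)}.
So G has 1 subgroup of order 3.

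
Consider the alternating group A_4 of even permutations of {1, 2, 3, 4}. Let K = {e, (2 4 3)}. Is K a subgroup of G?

(2 4 3) ∈ K but its inverse (2 3 4) ∉ K, so K is not a subgroup.

No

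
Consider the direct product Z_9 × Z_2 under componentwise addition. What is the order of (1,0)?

9

The order of (1,0) in Z_9 × Z_2 is lcm(ord(1) in Z_9, ord(0) in Z_2).
ord(1) = 9 and ord(0) = 1, so |⟨(1,0)⟩| = lcm(9, 1) = 9.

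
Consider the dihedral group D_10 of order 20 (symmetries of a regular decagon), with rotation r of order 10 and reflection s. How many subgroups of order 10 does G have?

3

|G| = 20 and 10 | 20, so subgroups of order 10 are possible by Lagrange.
The subgroups of order 10 are: {e, r, r^2, r^3, r^4, r^5, r^6, r^7, r^8, r^9}; {e, r^2, r^4, r^6, r^8, s, r^2s, r^4s, r^6s, r^8s}; {e, r^2, r^4, r^6, r^8, rs, r^3s, r^5s, r^7s, r^9s}.
So G has 3 subgroups of order 10.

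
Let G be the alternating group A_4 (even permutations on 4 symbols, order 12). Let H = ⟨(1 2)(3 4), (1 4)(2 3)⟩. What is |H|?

|⟨(1 2)(3 4)⟩| = 2 and |⟨(1 4)(2 3)⟩| = 2, so |H| is a multiple of lcm(2, 2) = 2 and divides |G| = 12.
Closing under the operation: H = {e, (1 2)(3 4), (1 3)(2 4), (1 4)(2 3)}, so |H| = 4.

4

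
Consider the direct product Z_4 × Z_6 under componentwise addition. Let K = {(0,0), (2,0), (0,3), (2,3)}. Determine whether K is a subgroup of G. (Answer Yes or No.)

Yes

|K| = 4 divides |G| = 24, consistent with Lagrange.
K contains the identity, every element's inverse is in K, and K is closed under +: it is a subgroup.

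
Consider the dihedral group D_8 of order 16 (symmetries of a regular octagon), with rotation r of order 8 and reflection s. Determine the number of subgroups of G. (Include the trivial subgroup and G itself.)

19

|G| = 16, so by Lagrange every subgroup order divides 16. Divisors: 1, 2, 4, 8, 16.
Subgroups by order — order 1: 1; order 2: 9; order 4: 5; order 8: 3; order 16: 1.
Total: 1 + 9 + 5 + 3 + 1 = 19.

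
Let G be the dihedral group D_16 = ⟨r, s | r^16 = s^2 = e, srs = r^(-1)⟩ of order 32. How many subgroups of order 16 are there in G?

|G| = 32 and 16 | 32, so subgroups of order 16 are possible by Lagrange.
The subgroups of order 16 are: {e, r, r^2, r^3, r^4, r^5, r^6, r^7, r^8, r^9, r^10, r^11, r^12, r^13, r^14, r^15}; {e, r^2, r^4, r^6, r^8, r^10, r^12, r^14, s, r^2s, r^4s, r^6s, r^8s, r^10s, r^12s, r^14s}; {e, r^2, r^4, r^6, r^8, r^10, r^12, r^14, rs, r^3s, r^5s, r^7s, r^9s, r^11s, r^13s, r^15s}.
So G has 3 subgroups of order 16.

3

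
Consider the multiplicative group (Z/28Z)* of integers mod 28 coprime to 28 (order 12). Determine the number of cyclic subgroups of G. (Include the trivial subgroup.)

Each element a generates a cyclic subgroup ⟨a⟩; distinct elements may generate the same one (a cyclic group of order d has φ(d) generators).
Cyclic subgroups by order — order 1: 1; order 2: 3; order 3: 1; order 6: 3.
Total: 8.

8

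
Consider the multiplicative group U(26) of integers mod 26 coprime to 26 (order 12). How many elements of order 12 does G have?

The elements of order 12 are: 7, 11, 15, 19.
That's 4.

4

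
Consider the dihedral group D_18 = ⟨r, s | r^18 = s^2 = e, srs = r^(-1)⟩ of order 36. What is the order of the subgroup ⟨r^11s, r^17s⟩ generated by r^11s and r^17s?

|⟨r^11s⟩| = 2 and |⟨r^17s⟩| = 2, so |H| is a multiple of lcm(2, 2) = 2 and divides |G| = 36.
Closing under the operation: H = {e, r^6, r^12, r^5s, r^11s, r^17s}, so |H| = 6.

6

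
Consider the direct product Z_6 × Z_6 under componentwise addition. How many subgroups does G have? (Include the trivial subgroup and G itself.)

|G| = 36, so by Lagrange every subgroup order divides 36. Divisors: 1, 2, 3, 4, 6, 9, 12, 18, 36.
Subgroups by order — order 1: 1; order 2: 3; order 3: 4; order 4: 1; order 6: 12; order 9: 1; order 12: 4; order 18: 3; order 36: 1.
Total: 1 + 3 + 4 + 1 + 12 + 1 + 4 + 3 + 1 = 30.

30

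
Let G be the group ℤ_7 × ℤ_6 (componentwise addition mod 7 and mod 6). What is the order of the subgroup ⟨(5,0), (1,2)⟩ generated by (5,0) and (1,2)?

|⟨(5,0)⟩| = 7 and |⟨(1,2)⟩| = 21, so |H| is a multiple of lcm(7, 21) = 21 and divides |G| = 42.
Closing under the operation: H = {(0,0), (0,2), (0,4), (1,0), (1,2), (1,4), (2,0), (2,2), (2,4), (3,0), (3,2), (3,4), (4,0), (4,2), (4,4), (5,0), (5,2), (5,4), (6,0), (6,2), (6,4)}, so |H| = 21.

21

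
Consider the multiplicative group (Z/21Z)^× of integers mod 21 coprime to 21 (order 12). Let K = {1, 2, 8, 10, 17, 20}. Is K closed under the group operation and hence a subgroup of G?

17 ∈ K but its inverse 5 ∉ K, so K is not a subgroup.

No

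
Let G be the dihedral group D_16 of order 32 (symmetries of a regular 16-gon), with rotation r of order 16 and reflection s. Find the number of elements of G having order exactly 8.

4

The elements of order 8 are: r^2, r^6, r^10, r^14.
That's 4.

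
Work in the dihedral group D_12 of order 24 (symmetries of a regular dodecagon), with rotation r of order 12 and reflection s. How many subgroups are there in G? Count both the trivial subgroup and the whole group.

|G| = 24, so by Lagrange every subgroup order divides 24. Divisors: 1, 2, 3, 4, 6, 8, 12, 24.
Subgroups by order — order 1: 1; order 2: 13; order 3: 1; order 4: 7; order 6: 5; order 8: 3; order 12: 3; order 24: 1.
Total: 1 + 13 + 1 + 7 + 5 + 3 + 3 + 1 = 34.

34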